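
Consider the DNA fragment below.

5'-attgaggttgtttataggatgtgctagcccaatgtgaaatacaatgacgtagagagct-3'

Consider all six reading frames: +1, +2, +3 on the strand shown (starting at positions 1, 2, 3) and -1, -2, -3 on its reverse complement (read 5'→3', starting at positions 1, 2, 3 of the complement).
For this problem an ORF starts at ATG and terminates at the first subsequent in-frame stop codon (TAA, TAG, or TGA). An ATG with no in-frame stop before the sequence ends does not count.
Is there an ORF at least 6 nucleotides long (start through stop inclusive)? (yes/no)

yes

Reverse complement (5'→3'): AGCTCTCTACGTCATTGTATTTCACATTGGGCTAGCACATCCTATAAACAACCTCAAT
Frame +1: ATT GAG GTT GTT TAT AGG ATG TGC TAG CCC AAT GTG AAA TAC AAT GAC GTA GAG AGC — ATG at 19, stop TAG at 25 → 9 nt.
Frame +2: TTG AGG TTG TTT ATA GGA TGT GCT AGC CCA ATG TGA AAT ACA ATG ACG TAG AGA GCT — ATG at 32, stop TGA at 35 → 6 nt; ATG at 44, stop TAG at 50 → 9 nt.
Frame +3: TGA GGT TGT TTA TAG GAT GTG CTA GCC CAA TGT GAA ATA CAA TGA CGT AGA GAG — no ATG→stop ORF.
Frame -1: AGC TCT CTA CGT CAT TGT ATT TCA CAT TGG GCT AGC ACA TCC TAT AAA CAA CCT CAA — no ATG→stop ORF.
Frame -2: GCT CTC TAC GTC ATT GTA TTT CAC ATT GGG CTA GCA CAT CCT ATA AAC AAC CTC AAT — no ATG→stop ORF.
Frame -3: CTC TCT ACG TCA TTG TAT TTC ACA TTG GGC TAG CAC ATC CTA TAA ACA ACC TCA — no ATG→stop ORF.
Frame +1 has an ORF of 9 nucleotides (positions 19–27) ≥ 6, so yes.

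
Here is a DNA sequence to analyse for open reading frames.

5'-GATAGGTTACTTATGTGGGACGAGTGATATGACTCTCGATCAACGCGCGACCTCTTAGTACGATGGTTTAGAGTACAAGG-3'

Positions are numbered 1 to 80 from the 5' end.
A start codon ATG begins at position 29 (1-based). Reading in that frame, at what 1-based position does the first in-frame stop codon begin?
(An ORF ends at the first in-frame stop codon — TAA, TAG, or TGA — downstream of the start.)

Codons from position 29: ATG (29–31), ACT (32–34), CTC (35–37), GAT (38–40), CAA (41–43), CGC (44–46), GCG (47–49), ACC (50–52), TCT (53–55), TAG (56–58).
TAG is a stop codon; it begins at position 56.

56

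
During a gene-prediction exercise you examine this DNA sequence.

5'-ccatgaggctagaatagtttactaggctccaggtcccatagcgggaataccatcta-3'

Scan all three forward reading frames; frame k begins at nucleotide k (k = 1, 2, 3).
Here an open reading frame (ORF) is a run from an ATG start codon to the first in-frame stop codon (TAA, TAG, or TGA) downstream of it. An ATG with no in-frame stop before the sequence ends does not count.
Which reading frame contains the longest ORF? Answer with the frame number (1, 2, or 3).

Frame 1: CCA TGA GGC TAG AAT AGT TTA CTA GGC TCC AGG TCC CAT AGC GGG AAT ACC ATC — no ATG→stop ORF.
Frame 2: CAT GAG GCT AGA ATA GTT TAC TAG GCT CCA GGT CCC ATA GCG GGA ATA CCA TCT — no ATG→stop ORF.
Frame 3: ATG AGG CTA GAA TAG TTT ACT AGG CTC CAG GTC CCA TAG CGG GAA TAC CAT CTA — ATG at 3, stop TAG at 15 → 15 nt.
Longest ORF is 15 nt in frame 3 (positions 3–17).

3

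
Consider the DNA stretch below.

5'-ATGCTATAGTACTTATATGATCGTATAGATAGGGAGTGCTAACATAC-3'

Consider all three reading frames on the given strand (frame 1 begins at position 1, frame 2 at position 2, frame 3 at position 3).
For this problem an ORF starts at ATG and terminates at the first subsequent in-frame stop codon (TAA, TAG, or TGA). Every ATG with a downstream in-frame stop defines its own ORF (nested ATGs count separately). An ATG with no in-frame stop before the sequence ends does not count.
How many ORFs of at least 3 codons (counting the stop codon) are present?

Frame 1: ATG CTA TAG TAC TTA TAT GAT CGT ATA GAT AGG GAG TGC TAA CAT — ATG at 1, stop TAG at 7 → 9 nt.
Frame 2: TGC TAT AGT ACT TAT ATG ATC GTA TAG ATA GGG AGT GCT AAC ATA — ATG at 17, stop TAG at 26 → 12 nt.
Frame 3: GCT ATA GTA CTT ATA TGA TCG TAT AGA TAG GGA GTG CTA ACA TAC — no ATG→stop ORF.
ORFs ≥ 3 codons: frame 1 1–9 (3 codons), frame 2 17–28 (4 codons). Count = 2.

2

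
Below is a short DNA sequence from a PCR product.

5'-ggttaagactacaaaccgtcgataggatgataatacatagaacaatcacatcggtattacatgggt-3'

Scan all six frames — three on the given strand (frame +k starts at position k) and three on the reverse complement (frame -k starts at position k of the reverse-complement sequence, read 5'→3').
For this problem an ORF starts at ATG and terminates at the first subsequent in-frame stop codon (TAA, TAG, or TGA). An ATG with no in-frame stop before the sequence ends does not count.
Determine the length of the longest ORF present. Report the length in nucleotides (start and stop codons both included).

30

Reverse complement (5'→3'): ACCCATGTAATACCGATGTGATTGTTCTATGTATTATCATCCTATCGACGGTTTGTAGTCTTAACC
Frame +1: GGT TAA GAC TAC AAA CCG TCG ATA GGA TGA TAA TAC ATA GAA CAA TCA CAT CGG TAT TAC ATG GGT — no ATG→stop ORF.
Frame +2: GTT AAG ACT ACA AAC CGT CGA TAG GAT GAT AAT ACA TAG AAC AAT CAC ATC GGT ATT ACA TGG — no ATG→stop ORF.
Frame +3: TTA AGA CTA CAA ACC GTC GAT AGG ATG ATA ATA CAT AGA ACA ATC ACA TCG GTA TTA CAT GGG — no ATG→stop ORF.
Frame -1: ACC CAT GTA ATA CCG ATG TGA TTG TTC TAT GTA TTA TCA TCC TAT CGA CGG TTT GTA GTC TTA ACC — ATG at 16, stop TGA at 19 → 6 nt.
Frame -2: CCC ATG TAA TAC CGA TGT GAT TGT TCT ATG TAT TAT CAT CCT ATC GAC GGT TTG TAG TCT TAA — ATG at 5, stop TAA at 8 → 6 nt; ATG at 29, stop TAG at 56 → 30 nt.
Frame -3: CCA TGT AAT ACC GAT GTG ATT GTT CTA TGT ATT ATC ATC CTA TCG ACG GTT TGT AGT CTT AAC — no ATG→stop ORF.
Longest: frame -2, positions 29–58, 30 nt = 10 codons = 9 aa. → 30 nucleotides.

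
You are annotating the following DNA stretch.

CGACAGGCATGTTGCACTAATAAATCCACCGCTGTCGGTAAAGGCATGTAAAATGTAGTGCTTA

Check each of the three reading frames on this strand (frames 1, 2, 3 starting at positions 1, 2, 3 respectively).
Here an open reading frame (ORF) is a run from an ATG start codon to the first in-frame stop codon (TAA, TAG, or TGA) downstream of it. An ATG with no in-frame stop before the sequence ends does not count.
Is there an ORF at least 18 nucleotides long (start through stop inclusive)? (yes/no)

Frame 1: CGA CAG GCA TGT TGC ACT AAT AAA TCC ACC GCT GTC GGT AAA GGC ATG TAA AAT GTA GTG CTT — ATG at 46, stop TAA at 49 → 6 nt.
Frame 2: GAC AGG CAT GTT GCA CTA ATA AAT CCA CCG CTG TCG GTA AAG GCA TGT AAA ATG TAG TGC TTA — ATG at 53, stop TAG at 56 → 6 nt.
Frame 3: ACA GGC ATG TTG CAC TAA TAA ATC CAC CGC TGT CGG TAA AGG CAT GTA AAA TGT AGT GCT — ATG at 9, stop TAA at 18 → 12 nt.
Largest ORF found is 12 nucleotides < 18, so no.

no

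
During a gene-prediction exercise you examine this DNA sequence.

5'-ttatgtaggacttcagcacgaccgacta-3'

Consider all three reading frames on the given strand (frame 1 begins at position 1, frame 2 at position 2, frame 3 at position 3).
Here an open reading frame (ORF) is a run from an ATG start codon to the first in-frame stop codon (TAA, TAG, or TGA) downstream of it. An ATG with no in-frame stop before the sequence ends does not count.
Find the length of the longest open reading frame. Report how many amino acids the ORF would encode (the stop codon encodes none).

1

Frame 1: TTA TGT AGG ACT TCA GCA CGA CCG ACT — no ATG→stop ORF.
Frame 2: TAT GTA GGA CTT CAG CAC GAC CGA CTA — no ATG→stop ORF.
Frame 3: ATG TAG GAC TTC AGC ACG ACC GAC — ATG at 3, stop TAG at 6 → 6 nt.
Longest: frame 3, positions 3–8, 6 nt = 2 codons = 1 aa. → 1 amino acids.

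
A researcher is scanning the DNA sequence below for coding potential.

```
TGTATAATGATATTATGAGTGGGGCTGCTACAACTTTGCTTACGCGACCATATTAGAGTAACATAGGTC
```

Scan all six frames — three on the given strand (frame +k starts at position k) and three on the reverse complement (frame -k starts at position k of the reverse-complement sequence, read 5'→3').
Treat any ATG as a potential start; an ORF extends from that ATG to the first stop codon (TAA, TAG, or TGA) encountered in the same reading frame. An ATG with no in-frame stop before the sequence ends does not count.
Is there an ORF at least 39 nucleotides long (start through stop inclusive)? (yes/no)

yes

Reverse complement (5'→3'): GACCTATGTTACTCTAATATGGTCGCGTAAGCAAAGTTGTAGCAGCCCCACTCATAATATCATTATACA
Frame +1: TGT ATA ATG ATA TTA TGA GTG GGG CTG CTA CAA CTT TGC TTA CGC GAC CAT ATT AGA GTA ACA TAG GTC — ATG at 7, stop TGA at 16 → 12 nt.
Frame +2: GTA TAA TGA TAT TAT GAG TGG GGC TGC TAC AAC TTT GCT TAC GCG ACC ATA TTA GAG TAA CAT AGG — no ATG→stop ORF.
Frame +3: TAT AAT GAT ATT ATG AGT GGG GCT GCT ACA ACT TTG CTT ACG CGA CCA TAT TAG AGT AAC ATA GGT — ATG at 15, stop TAG at 54 → 42 nt.
Frame -1: GAC CTA TGT TAC TCT AAT ATG GTC GCG TAA GCA AAG TTG TAG CAG CCC CAC TCA TAA TAT CAT TAT ACA — ATG at 19, stop TAA at 28 → 12 nt.
Frame -2: ACC TAT GTT ACT CTA ATA TGG TCG CGT AAG CAA AGT TGT AGC AGC CCC ACT CAT AAT ATC ATT ATA — no ATG→stop ORF.
Frame -3: CCT ATG TTA CTC TAA TAT GGT CGC GTA AGC AAA GTT GTA GCA GCC CCA CTC ATA ATA TCA TTA TAC — ATG at 6, stop TAA at 15 → 12 nt.
Frame +3 has an ORF of 42 nucleotides (positions 15–56) ≥ 39, so yes.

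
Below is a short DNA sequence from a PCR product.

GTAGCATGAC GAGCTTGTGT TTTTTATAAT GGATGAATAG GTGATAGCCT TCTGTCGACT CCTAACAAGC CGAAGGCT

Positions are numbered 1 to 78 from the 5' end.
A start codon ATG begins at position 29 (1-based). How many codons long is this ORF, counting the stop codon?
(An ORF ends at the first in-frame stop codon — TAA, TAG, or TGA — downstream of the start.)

Codons from position 29: ATG (29–31), GAT (32–34), GAA (35–37), TAG (38–40).
TAG is the first in-frame stop; that's 4 codons including the stop.

4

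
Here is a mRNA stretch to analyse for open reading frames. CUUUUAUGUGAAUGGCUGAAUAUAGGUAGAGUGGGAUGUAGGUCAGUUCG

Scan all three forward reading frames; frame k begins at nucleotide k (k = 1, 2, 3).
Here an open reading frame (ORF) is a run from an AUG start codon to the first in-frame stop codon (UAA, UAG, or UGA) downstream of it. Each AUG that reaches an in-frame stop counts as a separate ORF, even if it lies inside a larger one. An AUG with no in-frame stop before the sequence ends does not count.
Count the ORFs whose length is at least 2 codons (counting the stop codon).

Frame 1: CUU UUA UGU GAA UGG CUG AAU AUA GGU AGA GUG GGA UGU AGG UCA GUU — no AUG→stop ORF.
Frame 2: UUU UAU GUG AAU GGC UGA AUA UAG GUA GAG UGG GAU GUA GGU CAG UUC — no AUG→stop ORF.
Frame 3: UUU AUG UGA AUG GCU GAA UAU AGG UAG AGU GGG AUG UAG GUC AGU UCG — AUG at 6, stop UGA at 9 → 6 nt; AUG at 12, stop UAG at 27 → 18 nt; AUG at 36, stop UAG at 39 → 6 nt.
ORFs ≥ 2 codons: frame 3 6–11 (2 codons), frame 3 12–29 (6 codons), frame 3 36–41 (2 codons). Count = 3.

3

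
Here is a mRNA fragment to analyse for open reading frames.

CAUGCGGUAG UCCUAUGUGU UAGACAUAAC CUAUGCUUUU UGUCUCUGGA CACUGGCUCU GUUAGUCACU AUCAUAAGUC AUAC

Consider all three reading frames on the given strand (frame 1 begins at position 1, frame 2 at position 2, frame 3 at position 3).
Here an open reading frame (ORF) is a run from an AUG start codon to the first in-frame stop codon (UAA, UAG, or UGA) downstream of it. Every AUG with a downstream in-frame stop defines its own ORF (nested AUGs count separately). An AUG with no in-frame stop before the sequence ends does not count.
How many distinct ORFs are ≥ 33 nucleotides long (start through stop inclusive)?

Frame 1: CAU GCG GUA GUC CUA UGU GUU AGA CAU AAC CUA UGC UUU UUG UCU CUG GAC ACU GGC UCU GUU AGU CAC UAU CAU AAG UCA UAC — no AUG→stop ORF.
Frame 2: AUG CGG UAG UCC UAU GUG UUA GAC AUA ACC UAU GCU UUU UGU CUC UGG ACA CUG GCU CUG UUA GUC ACU AUC AUA AGU CAU — AUG at 2, stop UAG at 8 → 9 nt.
Frame 3: UGC GGU AGU CCU AUG UGU UAG ACA UAA CCU AUG CUU UUU GUC UCU GGA CAC UGG CUC UGU UAG UCA CUA UCA UAA GUC AUA — AUG at 15, stop UAG at 21 → 9 nt; AUG at 33, stop UAG at 63 → 33 nt.
ORFs ≥ 33 nucleotides: frame 3 33–65 (33 nucleotides). Count = 1.

1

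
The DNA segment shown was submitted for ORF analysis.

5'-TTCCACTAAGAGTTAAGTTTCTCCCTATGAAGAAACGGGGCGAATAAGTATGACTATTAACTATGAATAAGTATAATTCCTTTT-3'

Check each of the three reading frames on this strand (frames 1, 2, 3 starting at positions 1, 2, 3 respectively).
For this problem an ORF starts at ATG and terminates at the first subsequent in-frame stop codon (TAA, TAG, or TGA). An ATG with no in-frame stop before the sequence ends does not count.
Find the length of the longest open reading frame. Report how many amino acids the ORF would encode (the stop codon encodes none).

6

Frame 1: TTC CAC TAA GAG TTA AGT TTC TCC CTA TGA AGA AAC GGG GCG AAT AAG TAT GAC TAT TAA CTA TGA ATA AGT ATA ATT CCT TTT — no ATG→stop ORF.
Frame 2: TCC ACT AAG AGT TAA GTT TCT CCC TAT GAA GAA ACG GGG CGA ATA AGT ATG ACT ATT AAC TAT GAA TAA GTA TAA TTC CTT — ATG at 50, stop TAA at 68 → 21 nt.
Frame 3: CCA CTA AGA GTT AAG TTT CTC CCT ATG AAG AAA CGG GGC GAA TAA GTA TGA CTA TTA ACT ATG AAT AAG TAT AAT TCC TTT — ATG at 27, stop TAA at 45 → 21 nt.
Longest: frame 2, positions 50–70, 21 nt = 7 codons = 6 aa. → 6 amino acids.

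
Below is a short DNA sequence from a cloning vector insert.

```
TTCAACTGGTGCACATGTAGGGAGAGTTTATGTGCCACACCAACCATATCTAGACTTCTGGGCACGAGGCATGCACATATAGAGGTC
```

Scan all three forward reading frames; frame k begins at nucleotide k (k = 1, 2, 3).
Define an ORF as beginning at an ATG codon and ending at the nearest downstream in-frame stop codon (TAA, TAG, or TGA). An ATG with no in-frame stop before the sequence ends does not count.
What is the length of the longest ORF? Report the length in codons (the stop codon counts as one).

Frame 1: TTC AAC TGG TGC ACA TGT AGG GAG AGT TTA TGT GCC ACA CCA ACC ATA TCT AGA CTT CTG GGC ACG AGG CAT GCA CAT ATA GAG GTC — no ATG→stop ORF.
Frame 2: TCA ACT GGT GCA CAT GTA GGG AGA GTT TAT GTG CCA CAC CAA CCA TAT CTA GAC TTC TGG GCA CGA GGC ATG CAC ATA TAG AGG — ATG at 71, stop TAG at 80 → 12 nt.
Frame 3: CAA CTG GTG CAC ATG TAG GGA GAG TTT ATG TGC CAC ACC AAC CAT ATC TAG ACT TCT GGG CAC GAG GCA TGC ACA TAT AGA GGT — ATG at 15, stop TAG at 18 → 6 nt; ATG at 30, stop TAG at 51 → 24 nt.
Longest: frame 3, positions 30–53, 24 nt = 8 codons = 7 aa. → 8 codons.

8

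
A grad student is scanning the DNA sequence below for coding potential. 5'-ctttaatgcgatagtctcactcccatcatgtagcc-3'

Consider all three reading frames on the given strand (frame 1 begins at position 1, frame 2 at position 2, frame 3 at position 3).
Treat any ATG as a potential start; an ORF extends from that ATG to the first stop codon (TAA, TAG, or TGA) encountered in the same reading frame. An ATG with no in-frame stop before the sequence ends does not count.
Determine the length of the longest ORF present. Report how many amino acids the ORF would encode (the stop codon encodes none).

2

Frame 1: CTT TAA TGC GAT AGT CTC ACT CCC ATC ATG TAG — ATG at 28, stop TAG at 31 → 6 nt.
Frame 2: TTT AAT GCG ATA GTC TCA CTC CCA TCA TGT AGC — no ATG→stop ORF.
Frame 3: TTA ATG CGA TAG TCT CAC TCC CAT CAT GTA GCC — ATG at 6, stop TAG at 12 → 9 nt.
Longest: frame 3, positions 6–14, 9 nt = 3 codons = 2 aa. → 2 amino acids.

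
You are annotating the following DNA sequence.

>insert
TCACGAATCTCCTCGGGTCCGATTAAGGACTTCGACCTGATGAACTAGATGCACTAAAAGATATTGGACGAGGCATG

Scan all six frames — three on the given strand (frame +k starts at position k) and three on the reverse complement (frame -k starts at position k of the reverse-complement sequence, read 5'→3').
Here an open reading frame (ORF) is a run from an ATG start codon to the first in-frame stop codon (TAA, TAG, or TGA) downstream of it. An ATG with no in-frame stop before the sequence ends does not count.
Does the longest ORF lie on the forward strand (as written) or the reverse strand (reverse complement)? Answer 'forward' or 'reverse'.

Reverse complement (5'→3'): CATGCCTCGTCCAATATCTTTTAGTGCATCTAGTTCATCAGGTCGAAGTCCTTAATCGGACCCGAGGAGATTCGTGA
Frame +1: TCA CGA ATC TCC TCG GGT CCG ATT AAG GAC TTC GAC CTG ATG AAC TAG ATG CAC TAA AAG ATA TTG GAC GAG GCA — ATG at 40, stop TAG at 46 → 9 nt; ATG at 49, stop TAA at 55 → 9 nt.
Frame +2: CAC GAA TCT CCT CGG GTC CGA TTA AGG ACT TCG ACC TGA TGA ACT AGA TGC ACT AAA AGA TAT TGG ACG AGG CAT — no ATG→stop ORF.
Frame +3: ACG AAT CTC CTC GGG TCC GAT TAA GGA CTT CGA CCT GAT GAA CTA GAT GCA CTA AAA GAT ATT GGA CGA GGC ATG — no ATG→stop ORF.
Frame -1: CAT GCC TCG TCC AAT ATC TTT TAG TGC ATC TAG TTC ATC AGG TCG AAG TCC TTA ATC GGA CCC GAG GAG ATT CGT — no ATG→stop ORF.
Frame -2: ATG CCT CGT CCA ATA TCT TTT AGT GCA TCT AGT TCA TCA GGT CGA AGT CCT TAA TCG GAC CCG AGG AGA TTC GTG — ATG at 2, stop TAA at 53 → 54 nt.
Frame -3: TGC CTC GTC CAA TAT CTT TTA GTG CAT CTA GTT CAT CAG GTC GAA GTC CTT AAT CGG ACC CGA GGA GAT TCG TGA — no ATG→stop ORF.
Forward-strand max 9 nt; reverse-strand max 54 nt. The reverse strand has the longer ORF.

reverse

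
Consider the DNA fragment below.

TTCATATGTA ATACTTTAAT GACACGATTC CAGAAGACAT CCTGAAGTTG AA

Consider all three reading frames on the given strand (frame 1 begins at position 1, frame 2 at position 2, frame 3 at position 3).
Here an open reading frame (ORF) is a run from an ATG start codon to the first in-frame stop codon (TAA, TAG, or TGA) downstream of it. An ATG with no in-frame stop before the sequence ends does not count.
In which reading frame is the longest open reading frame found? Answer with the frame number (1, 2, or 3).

1

Frame 1: TTC ATA TGT AAT ACT TTA ATG ACA CGA TTC CAG AAG ACA TCC TGA AGT TGA — ATG at 19, stop TGA at 43 → 27 nt.
Frame 2: TCA TAT GTA ATA CTT TAA TGA CAC GAT TCC AGA AGA CAT CCT GAA GTT GAA — no ATG→stop ORF.
Frame 3: CAT ATG TAA TAC TTT AAT GAC ACG ATT CCA GAA GAC ATC CTG AAG TTG — ATG at 6, stop TAA at 9 → 6 nt.
Longest ORF is 27 nt in frame 1 (positions 19–45).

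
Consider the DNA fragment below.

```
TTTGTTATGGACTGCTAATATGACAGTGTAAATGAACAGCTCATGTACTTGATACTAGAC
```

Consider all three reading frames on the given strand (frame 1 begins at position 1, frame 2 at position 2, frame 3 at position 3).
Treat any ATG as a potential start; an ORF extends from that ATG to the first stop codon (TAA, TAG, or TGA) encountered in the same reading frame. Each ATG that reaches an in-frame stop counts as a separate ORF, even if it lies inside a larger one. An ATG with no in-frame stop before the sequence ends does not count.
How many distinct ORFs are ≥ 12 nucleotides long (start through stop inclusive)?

Frame 1: TTT GTT ATG GAC TGC TAA TAT GAC AGT GTA AAT GAA CAG CTC ATG TAC TTG ATA CTA GAC — ATG at 7, stop TAA at 16 → 12 nt.
Frame 2: TTG TTA TGG ACT GCT AAT ATG ACA GTG TAA ATG AAC AGC TCA TGT ACT TGA TAC TAG — ATG at 20, stop TAA at 29 → 12 nt; ATG at 32, stop TGA at 50 → 21 nt.
Frame 3: TGT TAT GGA CTG CTA ATA TGA CAG TGT AAA TGA ACA GCT CAT GTA CTT GAT ACT AGA — no ATG→stop ORF.
ORFs ≥ 12 nucleotides: frame 1 7–18 (12 nucleotides), frame 2 20–31 (12 nucleotides), frame 2 32–52 (21 nucleotides). Count = 3.

3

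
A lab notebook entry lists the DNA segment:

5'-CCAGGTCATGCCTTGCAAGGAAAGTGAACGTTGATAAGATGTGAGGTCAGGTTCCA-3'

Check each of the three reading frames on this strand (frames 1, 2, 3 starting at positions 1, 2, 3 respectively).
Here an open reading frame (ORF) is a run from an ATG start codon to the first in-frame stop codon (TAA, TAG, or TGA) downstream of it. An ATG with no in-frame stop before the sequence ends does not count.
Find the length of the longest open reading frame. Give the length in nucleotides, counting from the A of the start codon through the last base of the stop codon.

27

Frame 1: CCA GGT CAT GCC TTG CAA GGA AAG TGA ACG TTG ATA AGA TGT GAG GTC AGG TTC — no ATG→stop ORF.
Frame 2: CAG GTC ATG CCT TGC AAG GAA AGT GAA CGT TGA TAA GAT GTG AGG TCA GGT TCC — ATG at 8, stop TGA at 32 → 27 nt.
Frame 3: AGG TCA TGC CTT GCA AGG AAA GTG AAC GTT GAT AAG ATG TGA GGT CAG GTT CCA — ATG at 39, stop TGA at 42 → 6 nt.
Longest: frame 2, positions 8–34, 27 nt = 9 codons = 8 aa. → 27 nucleotides.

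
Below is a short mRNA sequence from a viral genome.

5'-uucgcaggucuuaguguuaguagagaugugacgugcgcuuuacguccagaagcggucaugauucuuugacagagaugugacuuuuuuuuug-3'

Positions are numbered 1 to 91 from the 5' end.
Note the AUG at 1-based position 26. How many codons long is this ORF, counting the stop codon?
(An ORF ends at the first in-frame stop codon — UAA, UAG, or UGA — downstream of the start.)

2

Codons from position 26: AUG (26–28), UGA (29–31).
UGA is the first in-frame stop; that's 2 codons including the stop.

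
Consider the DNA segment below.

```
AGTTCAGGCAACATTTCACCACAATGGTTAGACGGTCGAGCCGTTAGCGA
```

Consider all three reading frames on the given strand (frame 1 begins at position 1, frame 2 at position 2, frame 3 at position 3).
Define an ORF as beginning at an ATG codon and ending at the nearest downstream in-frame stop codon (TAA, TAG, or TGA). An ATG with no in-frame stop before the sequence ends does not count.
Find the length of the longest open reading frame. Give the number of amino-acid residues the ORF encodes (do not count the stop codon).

Frame 1: AGT TCA GGC AAC ATT TCA CCA CAA TGG TTA GAC GGT CGA GCC GTT AGC — no ATG→stop ORF.
Frame 2: GTT CAG GCA ACA TTT CAC CAC AAT GGT TAG ACG GTC GAG CCG TTA GCG — no ATG→stop ORF.
Frame 3: TTC AGG CAA CAT TTC ACC ACA ATG GTT AGA CGG TCG AGC CGT TAG CGA — ATG at 24, stop TAG at 45 → 24 nt.
Longest: frame 3, positions 24–47, 24 nt = 8 codons = 7 aa. → 7 amino acids.

7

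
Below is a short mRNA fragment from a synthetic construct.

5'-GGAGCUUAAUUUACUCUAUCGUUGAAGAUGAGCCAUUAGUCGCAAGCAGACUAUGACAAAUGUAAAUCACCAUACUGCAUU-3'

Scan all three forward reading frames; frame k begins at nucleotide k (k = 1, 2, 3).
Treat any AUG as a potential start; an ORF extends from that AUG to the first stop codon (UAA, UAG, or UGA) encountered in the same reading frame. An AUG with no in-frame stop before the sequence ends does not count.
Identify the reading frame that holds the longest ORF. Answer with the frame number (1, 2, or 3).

Frame 1: GGA GCU UAA UUU ACU CUA UCG UUG AAG AUG AGC CAU UAG UCG CAA GCA GAC UAU GAC AAA UGU AAA UCA CCA UAC UGC AUU — AUG at 28, stop UAG at 37 → 12 nt.
Frame 2: GAG CUU AAU UUA CUC UAU CGU UGA AGA UGA GCC AUU AGU CGC AAG CAG ACU AUG ACA AAU GUA AAU CAC CAU ACU GCA — no AUG→stop ORF.
Frame 3: AGC UUA AUU UAC UCU AUC GUU GAA GAU GAG CCA UUA GUC GCA AGC AGA CUA UGA CAA AUG UAA AUC ACC AUA CUG CAU — AUG at 60, stop UAA at 63 → 6 nt.
Longest ORF is 12 nt in frame 1 (positions 28–39).

1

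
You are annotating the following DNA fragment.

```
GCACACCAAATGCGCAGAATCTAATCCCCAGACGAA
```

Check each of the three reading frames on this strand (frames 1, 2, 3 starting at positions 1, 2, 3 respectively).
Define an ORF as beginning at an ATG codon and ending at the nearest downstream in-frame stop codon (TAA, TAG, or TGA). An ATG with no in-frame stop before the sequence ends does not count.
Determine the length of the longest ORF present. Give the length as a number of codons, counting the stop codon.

Frame 1: GCA CAC CAA ATG CGC AGA ATC TAA TCC CCA GAC GAA — ATG at 10, stop TAA at 22 → 15 nt.
Frame 2: CAC ACC AAA TGC GCA GAA TCT AAT CCC CAG ACG — no ATG→stop ORF.
Frame 3: ACA CCA AAT GCG CAG AAT CTA ATC CCC AGA CGA — no ATG→stop ORF.
Longest: frame 1, positions 10–24, 15 nt = 5 codons = 4 aa. → 5 codons.

5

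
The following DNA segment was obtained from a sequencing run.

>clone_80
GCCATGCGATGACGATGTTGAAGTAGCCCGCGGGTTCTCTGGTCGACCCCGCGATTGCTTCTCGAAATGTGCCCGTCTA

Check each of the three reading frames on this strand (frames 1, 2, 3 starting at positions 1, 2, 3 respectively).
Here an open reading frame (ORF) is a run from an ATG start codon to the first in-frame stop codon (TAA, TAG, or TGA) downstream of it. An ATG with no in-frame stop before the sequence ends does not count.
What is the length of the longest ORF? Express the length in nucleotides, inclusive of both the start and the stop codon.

Frame 1: GCC ATG CGA TGA CGA TGT TGA AGT AGC CCG CGG GTT CTC TGG TCG ACC CCG CGA TTG CTT CTC GAA ATG TGC CCG TCT — ATG at 4, stop TGA at 10 → 9 nt.
Frame 2: CCA TGC GAT GAC GAT GTT GAA GTA GCC CGC GGG TTC TCT GGT CGA CCC CGC GAT TGC TTC TCG AAA TGT GCC CGT CTA — no ATG→stop ORF.
Frame 3: CAT GCG ATG ACG ATG TTG AAG TAG CCC GCG GGT TCT CTG GTC GAC CCC GCG ATT GCT TCT CGA AAT GTG CCC GTC — ATG at 9, stop TAG at 24 → 18 nt; ATG at 15, stop TAG at 24 → 12 nt.
Longest: frame 3, positions 9–26, 18 nt = 6 codons = 5 aa. → 18 nucleotides.

18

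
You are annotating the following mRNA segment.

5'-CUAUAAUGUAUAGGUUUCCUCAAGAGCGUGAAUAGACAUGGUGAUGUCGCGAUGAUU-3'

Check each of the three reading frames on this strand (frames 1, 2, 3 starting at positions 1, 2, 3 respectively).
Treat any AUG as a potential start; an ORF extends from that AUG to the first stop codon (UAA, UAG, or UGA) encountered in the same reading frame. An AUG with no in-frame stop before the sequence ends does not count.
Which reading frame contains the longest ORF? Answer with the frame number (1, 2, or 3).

Frame 1: CUA UAA UGU AUA GGU UUC CUC AAG AGC GUG AAU AGA CAU GGU GAU GUC GCG AUG AUU — no AUG→stop ORF.
Frame 2: UAU AAU GUA UAG GUU UCC UCA AGA GCG UGA AUA GAC AUG GUG AUG UCG CGA UGA — AUG at 38, stop UGA at 53 → 18 nt; AUG at 44, stop UGA at 53 → 12 nt.
Frame 3: AUA AUG UAU AGG UUU CCU CAA GAG CGU GAA UAG ACA UGG UGA UGU CGC GAU GAU — AUG at 6, stop UAG at 33 → 30 nt.
Longest ORF is 30 nt in frame 3 (positions 6–35).

3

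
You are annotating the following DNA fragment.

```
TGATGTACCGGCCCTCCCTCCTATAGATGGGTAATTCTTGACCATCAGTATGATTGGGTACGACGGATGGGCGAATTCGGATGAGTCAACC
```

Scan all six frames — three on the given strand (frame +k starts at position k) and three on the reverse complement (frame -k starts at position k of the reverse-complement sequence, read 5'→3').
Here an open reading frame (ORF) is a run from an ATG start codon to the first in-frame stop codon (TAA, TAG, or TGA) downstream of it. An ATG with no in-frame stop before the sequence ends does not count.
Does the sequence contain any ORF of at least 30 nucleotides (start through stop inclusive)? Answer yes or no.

Reverse complement (5'→3'): GGTTGACTCATCCGAATTCGCCCATCCGTCGTACCCAATCATACTGATGGTCAAGAATTACCCATCTATAGGAGGGAGGGCCGGTACATCA
Frame +1: TGA TGT ACC GGC CCT CCC TCC TAT AGA TGG GTA ATT CTT GAC CAT CAG TAT GAT TGG GTA CGA CGG ATG GGC GAA TTC GGA TGA GTC AAC — ATG at 67, stop TGA at 82 → 18 nt.
Frame +2: GAT GTA CCG GCC CTC CCT CCT ATA GAT GGG TAA TTC TTG ACC ATC AGT ATG ATT GGG TAC GAC GGA TGG GCG AAT TCG GAT GAG TCA ACC — no ATG→stop ORF.
Frame +3: ATG TAC CGG CCC TCC CTC CTA TAG ATG GGT AAT TCT TGA CCA TCA GTA TGA TTG GGT ACG ACG GAT GGG CGA ATT CGG ATG AGT CAA — ATG at 3, stop TAG at 24 → 24 nt; ATG at 27, stop TGA at 39 → 15 nt.
Frame -1: GGT TGA CTC ATC CGA ATT CGC CCA TCC GTC GTA CCC AAT CAT ACT GAT GGT CAA GAA TTA CCC ATC TAT AGG AGG GAG GGC CGG TAC ATC — no ATG→stop ORF.
Frame -2: GTT GAC TCA TCC GAA TTC GCC CAT CCG TCG TAC CCA ATC ATA CTG ATG GTC AAG AAT TAC CCA TCT ATA GGA GGG AGG GCC GGT ACA TCA — no ATG→stop ORF.
Frame -3: TTG ACT CAT CCG AAT TCG CCC ATC CGT CGT ACC CAA TCA TAC TGA TGG TCA AGA ATT ACC CAT CTA TAG GAG GGA GGG CCG GTA CAT — no ATG→stop ORF.
Largest ORF found is 24 nucleotides < 30, so no.

no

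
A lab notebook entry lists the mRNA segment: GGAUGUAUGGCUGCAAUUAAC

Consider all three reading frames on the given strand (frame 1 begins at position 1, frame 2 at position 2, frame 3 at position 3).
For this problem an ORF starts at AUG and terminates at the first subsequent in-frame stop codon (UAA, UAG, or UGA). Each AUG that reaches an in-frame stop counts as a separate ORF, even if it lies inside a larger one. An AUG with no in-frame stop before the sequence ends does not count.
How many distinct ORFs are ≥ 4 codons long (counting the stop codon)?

Frame 1: GGA UGU AUG GCU GCA AUU AAC — no AUG→stop ORF.
Frame 2: GAU GUA UGG CUG CAA UUA — no AUG→stop ORF.
Frame 3: AUG UAU GGC UGC AAU UAA — AUG at 3, stop UAA at 18 → 18 nt.
ORFs ≥ 4 codons: frame 3 3–20 (6 codons). Count = 1.

1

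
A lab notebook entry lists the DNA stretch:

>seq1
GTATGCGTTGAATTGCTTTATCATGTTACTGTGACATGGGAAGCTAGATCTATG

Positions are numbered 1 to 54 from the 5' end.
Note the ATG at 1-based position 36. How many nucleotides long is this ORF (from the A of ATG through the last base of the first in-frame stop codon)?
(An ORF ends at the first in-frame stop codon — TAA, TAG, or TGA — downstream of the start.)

12

Codons from position 36: ATG (36–38), GGA (39–41), AGC (42–44), TAG (45–47).
TAG is the first in-frame stop; ORF spans 36–47, 12 nucleotides.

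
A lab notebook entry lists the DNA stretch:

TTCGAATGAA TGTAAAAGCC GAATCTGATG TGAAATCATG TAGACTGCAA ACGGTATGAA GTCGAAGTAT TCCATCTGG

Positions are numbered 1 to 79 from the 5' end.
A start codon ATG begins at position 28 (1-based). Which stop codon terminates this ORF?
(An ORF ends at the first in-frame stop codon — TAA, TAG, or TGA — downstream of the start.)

TGA

Codons from position 28: ATG (28–30), TGA (31–33).
The first in-frame stop codon is TGA.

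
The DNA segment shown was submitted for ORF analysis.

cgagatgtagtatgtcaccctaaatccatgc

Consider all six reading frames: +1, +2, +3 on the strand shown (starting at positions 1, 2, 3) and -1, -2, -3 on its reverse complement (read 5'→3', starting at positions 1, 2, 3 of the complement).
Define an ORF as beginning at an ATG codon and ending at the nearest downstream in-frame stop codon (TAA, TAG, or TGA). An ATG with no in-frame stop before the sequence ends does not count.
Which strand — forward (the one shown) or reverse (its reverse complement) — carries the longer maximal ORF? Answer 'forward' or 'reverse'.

Reverse complement (5'→3'): GCATGGATTTAGGGTGACATACTACATCTCG
Frame +1: CGA GAT GTA GTA TGT CAC CCT AAA TCC ATG — no ATG→stop ORF.
Frame +2: GAG ATG TAG TAT GTC ACC CTA AAT CCA TGC — ATG at 5, stop TAG at 8 → 6 nt.
Frame +3: AGA TGT AGT ATG TCA CCC TAA ATC CAT — ATG at 12, stop TAA at 21 → 12 nt.
Frame -1: GCA TGG ATT TAG GGT GAC ATA CTA CAT CTC — no ATG→stop ORF.
Frame -2: CAT GGA TTT AGG GTG ACA TAC TAC ATC TCG — no ATG→stop ORF.
Frame -3: ATG GAT TTA GGG TGA CAT ACT ACA TCT — ATG at 3, stop TGA at 15 → 15 nt.
Forward-strand max 12 nt; reverse-strand max 15 nt. The reverse strand has the longer ORF.

reverse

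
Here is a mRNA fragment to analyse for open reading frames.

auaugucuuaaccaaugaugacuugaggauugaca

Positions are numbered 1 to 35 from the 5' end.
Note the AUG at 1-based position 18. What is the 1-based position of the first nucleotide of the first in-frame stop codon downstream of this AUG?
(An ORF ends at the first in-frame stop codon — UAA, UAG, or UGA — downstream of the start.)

Codons from position 18: AUG (18–20), ACU (21–23), UGA (24–26).
UGA is a stop codon; it begins at position 24.

24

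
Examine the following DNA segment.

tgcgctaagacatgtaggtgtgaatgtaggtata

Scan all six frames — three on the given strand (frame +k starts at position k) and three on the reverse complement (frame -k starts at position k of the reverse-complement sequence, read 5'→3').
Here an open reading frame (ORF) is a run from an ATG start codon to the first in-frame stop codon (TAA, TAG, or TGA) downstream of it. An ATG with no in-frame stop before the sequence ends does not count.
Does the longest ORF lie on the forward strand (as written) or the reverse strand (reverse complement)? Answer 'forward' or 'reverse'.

Reverse complement (5'→3'): TATACCTACATTCACACCTACATGTCTTAGCGCA
Frame +1: TGC GCT AAG ACA TGT AGG TGT GAA TGT AGG TAT — no ATG→stop ORF.
Frame +2: GCG CTA AGA CAT GTA GGT GTG AAT GTA GGT ATA — no ATG→stop ORF.
Frame +3: CGC TAA GAC ATG TAG GTG TGA ATG TAG GTA — ATG at 12, stop TAG at 15 → 6 nt; ATG at 24, stop TAG at 27 → 6 nt.
Frame -1: TAT ACC TAC ATT CAC ACC TAC ATG TCT TAG CGC — ATG at 22, stop TAG at 28 → 9 nt.
Frame -2: ATA CCT ACA TTC ACA CCT ACA TGT CTT AGC GCA — no ATG→stop ORF.
Frame -3: TAC CTA CAT TCA CAC CTA CAT GTC TTA GCG — no ATG→stop ORF.
Forward-strand max 6 nt; reverse-strand max 9 nt. The reverse strand has the longer ORF.

reverse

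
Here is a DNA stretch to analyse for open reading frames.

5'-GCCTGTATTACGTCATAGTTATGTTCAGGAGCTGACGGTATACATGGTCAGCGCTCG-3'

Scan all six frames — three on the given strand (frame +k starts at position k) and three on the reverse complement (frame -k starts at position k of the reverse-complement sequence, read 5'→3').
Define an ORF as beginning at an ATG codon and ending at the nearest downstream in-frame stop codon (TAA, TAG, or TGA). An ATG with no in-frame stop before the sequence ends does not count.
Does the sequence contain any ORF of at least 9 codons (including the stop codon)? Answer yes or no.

Reverse complement (5'→3'): CGAGCGCTGACCATGTATACCGTCAGCTCCTGAACATAACTATGACGTAATACAGGC
Frame +1: GCC TGT ATT ACG TCA TAG TTA TGT TCA GGA GCT GAC GGT ATA CAT GGT CAG CGC TCG — no ATG→stop ORF.
Frame +2: CCT GTA TTA CGT CAT AGT TAT GTT CAG GAG CTG ACG GTA TAC ATG GTC AGC GCT — no ATG→stop ORF.
Frame +3: CTG TAT TAC GTC ATA GTT ATG TTC AGG AGC TGA CGG TAT ACA TGG TCA GCG CTC — ATG at 21, stop TGA at 33 → 15 nt.
Frame -1: CGA GCG CTG ACC ATG TAT ACC GTC AGC TCC TGA ACA TAA CTA TGA CGT AAT ACA GGC — ATG at 13, stop TGA at 31 → 21 nt.
Frame -2: GAG CGC TGA CCA TGT ATA CCG TCA GCT CCT GAA CAT AAC TAT GAC GTA ATA CAG — no ATG→stop ORF.
Frame -3: AGC GCT GAC CAT GTA TAC CGT CAG CTC CTG AAC ATA ACT ATG ACG TAA TAC AGG — ATG at 42, stop TAA at 48 → 9 nt.
Largest ORF found is 7 codons < 9, so no.

no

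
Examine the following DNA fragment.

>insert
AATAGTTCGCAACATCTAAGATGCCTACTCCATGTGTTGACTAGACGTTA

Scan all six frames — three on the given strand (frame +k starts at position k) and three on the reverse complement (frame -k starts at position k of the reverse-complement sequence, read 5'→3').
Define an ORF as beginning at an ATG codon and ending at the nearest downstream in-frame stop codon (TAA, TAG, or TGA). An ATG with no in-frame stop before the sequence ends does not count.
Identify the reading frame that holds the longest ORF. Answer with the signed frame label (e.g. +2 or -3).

Reverse complement (5'→3'): TAACGTCTAGTCAACACATGGAGTAGGCATCTTAGATGTTGCGAACTATT
Frame +1: AAT AGT TCG CAA CAT CTA AGA TGC CTA CTC CAT GTG TTG ACT AGA CGT — no ATG→stop ORF.
Frame +2: ATA GTT CGC AAC ATC TAA GAT GCC TAC TCC ATG TGT TGA CTA GAC GTT — ATG at 32, stop TGA at 38 → 9 nt.
Frame +3: TAG TTC GCA ACA TCT AAG ATG CCT ACT CCA TGT GTT GAC TAG ACG TTA — ATG at 21, stop TAG at 42 → 24 nt.
Frame -1: TAA CGT CTA GTC AAC ACA TGG AGT AGG CAT CTT AGA TGT TGC GAA CTA — no ATG→stop ORF.
Frame -2: AAC GTC TAG TCA ACA CAT GGA GTA GGC ATC TTA GAT GTT GCG AAC TAT — no ATG→stop ORF.
Frame -3: ACG TCT AGT CAA CAC ATG GAG TAG GCA TCT TAG ATG TTG CGA ACT ATT — ATG at 18, stop TAG at 24 → 9 nt.
Longest ORF is 24 nt in frame +3 (positions 21–44).

+3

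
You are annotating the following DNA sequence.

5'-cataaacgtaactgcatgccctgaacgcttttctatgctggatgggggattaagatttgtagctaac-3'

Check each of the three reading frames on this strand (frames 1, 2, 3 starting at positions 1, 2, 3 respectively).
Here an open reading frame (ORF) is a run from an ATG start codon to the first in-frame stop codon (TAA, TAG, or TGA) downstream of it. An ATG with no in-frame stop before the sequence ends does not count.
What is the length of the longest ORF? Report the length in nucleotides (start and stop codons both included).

12

Frame 1: CAT AAA CGT AAC TGC ATG CCC TGA ACG CTT TTC TAT GCT GGA TGG GGG ATT AAG ATT TGT AGC TAA — ATG at 16, stop TGA at 22 → 9 nt.
Frame 2: ATA AAC GTA ACT GCA TGC CCT GAA CGC TTT TCT ATG CTG GAT GGG GGA TTA AGA TTT GTA GCT AAC — no ATG→stop ORF.
Frame 3: TAA ACG TAA CTG CAT GCC CTG AAC GCT TTT CTA TGC TGG ATG GGG GAT TAA GAT TTG TAG CTA — ATG at 42, stop TAA at 51 → 12 nt.
Longest: frame 3, positions 42–53, 12 nt = 4 codons = 3 aa. → 12 nucleotides.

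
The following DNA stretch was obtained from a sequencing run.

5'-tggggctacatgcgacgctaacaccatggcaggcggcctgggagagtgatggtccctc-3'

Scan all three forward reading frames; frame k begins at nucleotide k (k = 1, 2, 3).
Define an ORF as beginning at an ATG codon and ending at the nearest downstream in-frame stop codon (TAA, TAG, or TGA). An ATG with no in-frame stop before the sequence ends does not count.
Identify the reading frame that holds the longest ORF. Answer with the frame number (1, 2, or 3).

2

Frame 1: TGG GGC TAC ATG CGA CGC TAA CAC CAT GGC AGG CGG CCT GGG AGA GTG ATG GTC CCT — ATG at 10, stop TAA at 19 → 12 nt.
Frame 2: GGG GCT ACA TGC GAC GCT AAC ACC ATG GCA GGC GGC CTG GGA GAG TGA TGG TCC CTC — ATG at 26, stop TGA at 47 → 24 nt.
Frame 3: GGG CTA CAT GCG ACG CTA ACA CCA TGG CAG GCG GCC TGG GAG AGT GAT GGT CCC — no ATG→stop ORF.
Longest ORF is 24 nt in frame 2 (positions 26–49).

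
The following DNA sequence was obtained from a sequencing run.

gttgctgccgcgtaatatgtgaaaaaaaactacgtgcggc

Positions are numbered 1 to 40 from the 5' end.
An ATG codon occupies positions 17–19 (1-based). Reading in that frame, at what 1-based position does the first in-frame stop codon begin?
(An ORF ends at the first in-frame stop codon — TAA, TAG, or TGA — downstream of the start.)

Codons from position 17: ATG (17–19), TGA (20–22).
TGA is a stop codon; it begins at position 20.

20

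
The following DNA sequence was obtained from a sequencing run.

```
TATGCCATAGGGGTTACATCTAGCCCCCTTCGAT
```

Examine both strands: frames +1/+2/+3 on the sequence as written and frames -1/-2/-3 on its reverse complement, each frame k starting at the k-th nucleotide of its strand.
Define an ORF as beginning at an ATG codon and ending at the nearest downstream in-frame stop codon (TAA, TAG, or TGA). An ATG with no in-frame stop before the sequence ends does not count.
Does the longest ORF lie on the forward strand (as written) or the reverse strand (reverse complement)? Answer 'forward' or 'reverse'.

forward

Reverse complement (5'→3'): ATCGAAGGGGGCTAGATGTAACCCCTATGGCATA
Frame +1: TAT GCC ATA GGG GTT ACA TCT AGC CCC CTT CGA — no ATG→stop ORF.
Frame +2: ATG CCA TAG GGG TTA CAT CTA GCC CCC TTC GAT — ATG at 2, stop TAG at 8 → 9 nt.
Frame +3: TGC CAT AGG GGT TAC ATC TAG CCC CCT TCG — no ATG→stop ORF.
Frame -1: ATC GAA GGG GGC TAG ATG TAA CCC CTA TGG CAT — ATG at 16, stop TAA at 19 → 6 nt.
Frame -2: TCG AAG GGG GCT AGA TGT AAC CCC TAT GGC ATA — no ATG→stop ORF.
Frame -3: CGA AGG GGG CTA GAT GTA ACC CCT ATG GCA — no ATG→stop ORF.
Forward-strand max 9 nt; reverse-strand max 6 nt. The forward strand has the longer ORF.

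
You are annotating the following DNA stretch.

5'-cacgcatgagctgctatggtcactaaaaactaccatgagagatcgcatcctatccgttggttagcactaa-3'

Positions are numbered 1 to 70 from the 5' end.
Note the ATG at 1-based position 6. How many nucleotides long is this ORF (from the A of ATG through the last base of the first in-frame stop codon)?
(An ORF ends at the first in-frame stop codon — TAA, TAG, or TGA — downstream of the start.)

Codons from position 6: ATG (6–8), AGC (9–11), TGC (12–14), TAT (15–17), GGT (18–20), CAC (21–23), TAA (24–26).
TAA is the first in-frame stop; ORF spans 6–26, 21 nucleotides.

21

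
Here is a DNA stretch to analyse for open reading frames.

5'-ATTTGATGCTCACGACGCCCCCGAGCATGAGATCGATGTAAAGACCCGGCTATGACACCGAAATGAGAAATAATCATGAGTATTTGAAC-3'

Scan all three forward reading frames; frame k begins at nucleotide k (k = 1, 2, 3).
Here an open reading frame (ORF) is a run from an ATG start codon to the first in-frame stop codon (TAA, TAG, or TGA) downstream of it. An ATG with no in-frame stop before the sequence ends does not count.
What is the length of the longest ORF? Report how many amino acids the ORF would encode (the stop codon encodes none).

Frame 1: ATT TGA TGC TCA CGA CGC CCC CGA GCA TGA GAT CGA TGT AAA GAC CCG GCT ATG ACA CCG AAA TGA GAA ATA ATC ATG AGT ATT TGA — ATG at 52, stop TGA at 64 → 15 nt; ATG at 76, stop TGA at 85 → 12 nt.
Frame 2: TTT GAT GCT CAC GAC GCC CCC GAG CAT GAG ATC GAT GTA AAG ACC CGG CTA TGA CAC CGA AAT GAG AAA TAA TCA TGA GTA TTT GAA — no ATG→stop ORF.
Frame 3: TTG ATG CTC ACG ACG CCC CCG AGC ATG AGA TCG ATG TAA AGA CCC GGC TAT GAC ACC GAA ATG AGA AAT AAT CAT GAG TAT TTG AAC — ATG at 6, stop TAA at 39 → 36 nt; ATG at 27, stop TAA at 39 → 15 nt; ATG at 36, stop TAA at 39 → 6 nt.
Longest: frame 3, positions 6–41, 36 nt = 12 codons = 11 aa. → 11 amino acids.

11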